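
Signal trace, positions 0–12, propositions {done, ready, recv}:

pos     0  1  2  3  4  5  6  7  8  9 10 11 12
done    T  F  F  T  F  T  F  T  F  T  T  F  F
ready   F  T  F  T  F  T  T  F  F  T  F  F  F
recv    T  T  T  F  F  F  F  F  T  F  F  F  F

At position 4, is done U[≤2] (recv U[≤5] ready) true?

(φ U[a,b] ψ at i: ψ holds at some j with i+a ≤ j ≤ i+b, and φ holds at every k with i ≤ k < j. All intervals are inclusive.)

False

Need some j in [4,6] with (recv U[≤5] ready), and done at every k in [4,j-1].
  j=4: (recv U[≤5] ready) — fails.
  j=5: (recv U[≤5] ready) holds, but done fails at k=4 → not this j.
  j=6: (recv U[≤5] ready) holds, but done fails at k=4 → not this j.
No j in the window works → until fails.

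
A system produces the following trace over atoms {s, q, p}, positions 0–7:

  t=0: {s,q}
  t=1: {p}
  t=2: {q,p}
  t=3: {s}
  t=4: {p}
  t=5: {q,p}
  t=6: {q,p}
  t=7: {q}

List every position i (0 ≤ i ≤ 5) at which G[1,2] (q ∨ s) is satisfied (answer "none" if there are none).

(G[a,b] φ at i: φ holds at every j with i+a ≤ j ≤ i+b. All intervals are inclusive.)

1, 4, 5

Evaluate at each i in [0,5]:
  i=0: ✗ (fails at j=1)
  i=1: ✓ (all of [2,3])
  i=2: ✗ (fails at j=4)
  i=3: ✗ (fails at j=4)
  i=4: ✓ (all of [5,6])
  i=5: ✓ (all of [6,7])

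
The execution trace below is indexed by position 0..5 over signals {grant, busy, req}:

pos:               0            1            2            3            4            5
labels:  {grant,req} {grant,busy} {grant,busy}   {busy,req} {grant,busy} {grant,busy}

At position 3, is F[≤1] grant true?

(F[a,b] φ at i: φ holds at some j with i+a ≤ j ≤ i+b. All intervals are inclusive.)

Check grant at each j in [3,4]:
  j=3: false
  j=4: true
Found at j=4 → formula holds.

Holds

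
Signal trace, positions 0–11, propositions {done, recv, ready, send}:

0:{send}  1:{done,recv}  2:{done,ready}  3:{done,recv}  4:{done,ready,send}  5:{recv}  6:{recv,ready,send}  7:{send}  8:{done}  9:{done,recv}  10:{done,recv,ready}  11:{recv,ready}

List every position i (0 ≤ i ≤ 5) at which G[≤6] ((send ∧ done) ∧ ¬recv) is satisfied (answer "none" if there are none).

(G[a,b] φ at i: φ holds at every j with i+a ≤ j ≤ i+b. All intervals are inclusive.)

Evaluate at each i in [0,5]:
  i=0: ✗ (fails at j=0)
  i=1: ✗ (fails at j=1)
  i=2: ✗ (fails at j=2)
  i=3: ✗ (fails at j=3)
  i=4: ✗ (fails at j=5)
  i=5: ✗ (fails at j=5)

none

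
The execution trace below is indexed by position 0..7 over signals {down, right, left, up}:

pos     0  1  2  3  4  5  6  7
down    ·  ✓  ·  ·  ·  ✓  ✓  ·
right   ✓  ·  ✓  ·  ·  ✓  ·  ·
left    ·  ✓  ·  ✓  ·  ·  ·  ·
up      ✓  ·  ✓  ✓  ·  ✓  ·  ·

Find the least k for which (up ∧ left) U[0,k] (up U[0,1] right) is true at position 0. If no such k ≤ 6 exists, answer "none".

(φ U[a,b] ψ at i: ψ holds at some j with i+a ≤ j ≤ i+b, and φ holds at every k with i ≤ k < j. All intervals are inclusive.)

Need earliest j ≥ 0 with (up U[0,1] right), and (up ∧ left) at every k in [0,j-1].
  j=0: rhs holds (empty prefix). k = 0.

0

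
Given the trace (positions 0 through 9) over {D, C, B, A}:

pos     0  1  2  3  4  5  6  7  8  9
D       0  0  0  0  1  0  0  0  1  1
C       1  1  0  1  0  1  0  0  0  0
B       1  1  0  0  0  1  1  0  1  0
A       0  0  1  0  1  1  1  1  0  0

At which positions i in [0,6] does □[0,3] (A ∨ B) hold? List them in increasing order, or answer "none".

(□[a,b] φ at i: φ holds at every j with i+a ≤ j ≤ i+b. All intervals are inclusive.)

4, 5

Evaluate at each i in [0,6]:
  i=0: ✗ (fails at j=3)
  i=1: ✗ (fails at j=3)
  i=2: ✗ (fails at j=3)
  i=3: ✗ (fails at j=3)
  i=4: ✓ (all of [4,7])
  i=5: ✓ (all of [5,8])
  i=6: ✗ (fails at j=9)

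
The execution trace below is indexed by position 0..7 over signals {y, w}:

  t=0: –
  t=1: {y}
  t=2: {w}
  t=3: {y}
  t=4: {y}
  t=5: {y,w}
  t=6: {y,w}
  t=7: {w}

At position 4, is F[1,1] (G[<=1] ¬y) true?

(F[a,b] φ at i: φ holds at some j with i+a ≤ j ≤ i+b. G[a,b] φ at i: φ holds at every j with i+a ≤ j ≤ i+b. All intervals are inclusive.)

Check G[<=1] ¬y at each j in [5,5]:
  j=5: fails at 5
No position in the window satisfies it → formula fails.

No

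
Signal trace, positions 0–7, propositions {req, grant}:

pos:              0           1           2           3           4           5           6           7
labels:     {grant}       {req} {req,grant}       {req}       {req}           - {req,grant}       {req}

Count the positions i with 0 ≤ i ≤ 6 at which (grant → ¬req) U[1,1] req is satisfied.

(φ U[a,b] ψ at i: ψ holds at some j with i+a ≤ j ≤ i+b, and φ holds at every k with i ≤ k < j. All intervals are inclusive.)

Evaluate at each i in [0,6]:
  i=0: ✓ (rhs at j=1; lhs holds on [0,0])
  i=1: ✓ (rhs at j=2; lhs holds on [1,1])
  i=2: ✗ (lhs fails at k=2 before rhs at j=3)
  i=3: ✓ (rhs at j=4; lhs holds on [3,3])
  i=4: ✗ (no rhs in [5,5])
  i=5: ✓ (rhs at j=6; lhs holds on [5,5])
  i=6: ✗ (lhs fails at k=6 before rhs at j=7)
Positions where it holds: {0, 1, 3, 5} → 4.

4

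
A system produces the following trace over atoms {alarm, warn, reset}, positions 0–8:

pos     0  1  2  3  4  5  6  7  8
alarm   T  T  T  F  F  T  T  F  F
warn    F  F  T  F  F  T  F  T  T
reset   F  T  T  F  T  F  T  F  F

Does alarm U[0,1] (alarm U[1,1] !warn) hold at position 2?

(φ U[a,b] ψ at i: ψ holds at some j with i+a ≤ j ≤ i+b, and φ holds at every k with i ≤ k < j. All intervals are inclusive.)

Holds

Need some j in [2,3] with (alarm U[1,1] !warn), and alarm at every k in [2,j-1].
  j=2: (alarm U[1,1] !warn) holds; no prefix to check → satisfied.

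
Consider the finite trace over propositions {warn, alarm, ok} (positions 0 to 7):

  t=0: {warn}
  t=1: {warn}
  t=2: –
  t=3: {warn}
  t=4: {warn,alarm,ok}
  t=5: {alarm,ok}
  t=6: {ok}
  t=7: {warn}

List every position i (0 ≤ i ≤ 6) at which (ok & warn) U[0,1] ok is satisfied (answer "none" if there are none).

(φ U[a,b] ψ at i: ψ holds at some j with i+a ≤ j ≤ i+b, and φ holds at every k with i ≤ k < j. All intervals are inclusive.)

4, 5, 6

Evaluate at each i in [0,6]:
  i=0: ✗ (no rhs in [0,1])
  i=1: ✗ (no rhs in [1,2])
  i=2: ✗ (no rhs in [2,3])
  i=3: ✗ (lhs fails at k=3 before rhs at j=4)
  i=4: ✓ (rhs at j=4)
  i=5: ✓ (rhs at j=5)
  i=6: ✓ (rhs at j=6)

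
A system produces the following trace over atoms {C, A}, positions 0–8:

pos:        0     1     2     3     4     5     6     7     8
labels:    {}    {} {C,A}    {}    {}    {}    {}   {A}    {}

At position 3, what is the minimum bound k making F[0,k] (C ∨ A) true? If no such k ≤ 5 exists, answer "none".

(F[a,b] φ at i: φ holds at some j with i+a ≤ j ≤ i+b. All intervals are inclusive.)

Scan j = 3,4,… for (C ∨ A):
  j=3: fails
  j=4: fails
  j=5: fails
  j=6: fails
  j=7: holds
First hit at j=7, so smallest k = 7-3 = 4.

4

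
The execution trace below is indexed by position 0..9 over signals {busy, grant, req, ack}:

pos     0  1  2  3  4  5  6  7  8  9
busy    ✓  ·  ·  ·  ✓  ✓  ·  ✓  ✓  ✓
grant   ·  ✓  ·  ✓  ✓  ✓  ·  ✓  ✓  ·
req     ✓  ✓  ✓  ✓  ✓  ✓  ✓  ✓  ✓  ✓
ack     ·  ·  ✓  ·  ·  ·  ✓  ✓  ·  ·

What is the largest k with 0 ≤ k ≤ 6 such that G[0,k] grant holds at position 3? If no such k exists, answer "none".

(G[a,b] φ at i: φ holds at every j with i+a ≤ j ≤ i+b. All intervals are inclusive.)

2

grant must hold from j=3 onward; find where it first fails.
  j=3: holds
  j=4: holds
  j=5: holds
  j=6: fails
Holds on [3,5], so largest k = 2.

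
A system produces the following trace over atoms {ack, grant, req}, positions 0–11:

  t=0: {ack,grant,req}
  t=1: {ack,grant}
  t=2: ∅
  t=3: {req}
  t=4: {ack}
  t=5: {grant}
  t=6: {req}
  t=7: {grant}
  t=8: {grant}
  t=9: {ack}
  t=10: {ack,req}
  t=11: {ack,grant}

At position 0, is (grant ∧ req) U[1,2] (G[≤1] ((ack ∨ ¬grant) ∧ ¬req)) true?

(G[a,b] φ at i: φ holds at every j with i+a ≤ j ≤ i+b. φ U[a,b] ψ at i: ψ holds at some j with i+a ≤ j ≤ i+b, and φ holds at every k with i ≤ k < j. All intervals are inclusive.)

Yes

Need some j in [1,2] with G[≤1] ((ack ∨ ¬grant) ∧ ¬req), and (grant ∧ req) at every k in [0,j-1].
  j=1: G[≤1] ((ack ∨ ¬grant) ∧ ¬req) holds; (grant ∧ req) holds at every k in [0,0] → satisfied.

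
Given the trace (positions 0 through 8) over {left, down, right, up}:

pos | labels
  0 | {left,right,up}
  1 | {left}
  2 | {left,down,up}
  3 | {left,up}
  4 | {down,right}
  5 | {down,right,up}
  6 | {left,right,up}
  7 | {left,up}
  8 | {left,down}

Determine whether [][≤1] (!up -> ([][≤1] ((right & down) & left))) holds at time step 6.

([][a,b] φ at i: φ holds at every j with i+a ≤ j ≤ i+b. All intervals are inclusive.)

Check (!up -> ([][≤1] ((right & down) & left))) at every j in [6,7]:
  j=6: antecedent false → ✓
  j=7: antecedent false → ✓
All positions satisfy it → formula holds.

True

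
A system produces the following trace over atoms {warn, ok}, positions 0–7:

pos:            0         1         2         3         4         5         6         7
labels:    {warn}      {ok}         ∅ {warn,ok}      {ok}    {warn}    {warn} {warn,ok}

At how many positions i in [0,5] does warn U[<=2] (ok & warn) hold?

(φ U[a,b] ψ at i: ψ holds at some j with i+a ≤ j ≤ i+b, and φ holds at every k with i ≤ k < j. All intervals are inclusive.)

2

Evaluate at each i in [0,5]:
  i=0: ✗ (no rhs in [0,2])
  i=1: ✗ (lhs fails at k=1 before rhs at j=3)
  i=2: ✗ (lhs fails at k=2 before rhs at j=3)
  i=3: ✓ (rhs at j=3)
  i=4: ✗ (no rhs in [4,6])
  i=5: ✓ (rhs at j=7; lhs holds on [5,6])
Positions where it holds: {3, 5} → 2.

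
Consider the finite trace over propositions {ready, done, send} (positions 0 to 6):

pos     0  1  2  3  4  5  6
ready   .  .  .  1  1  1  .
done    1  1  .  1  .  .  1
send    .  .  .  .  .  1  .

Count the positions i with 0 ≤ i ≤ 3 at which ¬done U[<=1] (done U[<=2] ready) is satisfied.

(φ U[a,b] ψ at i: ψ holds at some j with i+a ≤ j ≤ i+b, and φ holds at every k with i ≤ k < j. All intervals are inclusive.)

2

Evaluate at each i in [0,3]:
  i=0: ✗ (no rhs in [0,1])
  i=1: ✗ (no rhs in [1,2])
  i=2: ✓ (rhs at j=3; lhs holds on [2,2])
  i=3: ✓ (rhs at j=3)
Positions where it holds: {2, 3} → 2.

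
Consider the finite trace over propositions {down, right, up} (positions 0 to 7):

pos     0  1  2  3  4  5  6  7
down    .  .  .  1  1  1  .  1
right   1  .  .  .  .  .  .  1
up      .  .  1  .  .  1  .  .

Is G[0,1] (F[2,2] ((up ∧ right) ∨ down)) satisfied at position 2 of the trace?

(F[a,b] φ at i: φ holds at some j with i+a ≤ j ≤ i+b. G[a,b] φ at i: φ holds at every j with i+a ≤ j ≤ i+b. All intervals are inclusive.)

Check F[2,2] ((up ∧ right) ∨ down) at every j in [2,3]:
  j=2: holds (witness at 4)
  j=3: holds (witness at 5)
All positions satisfy it → formula holds.

True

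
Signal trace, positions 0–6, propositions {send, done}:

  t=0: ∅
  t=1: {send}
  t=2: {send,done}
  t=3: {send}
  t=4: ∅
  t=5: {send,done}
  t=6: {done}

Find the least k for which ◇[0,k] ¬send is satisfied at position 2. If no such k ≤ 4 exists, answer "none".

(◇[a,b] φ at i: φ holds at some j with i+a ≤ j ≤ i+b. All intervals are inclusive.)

Scan j = 2,3,… for ¬send:
  j=2: fails
  j=3: fails
  j=4: holds
First hit at j=4, so smallest k = 4-2 = 2.

2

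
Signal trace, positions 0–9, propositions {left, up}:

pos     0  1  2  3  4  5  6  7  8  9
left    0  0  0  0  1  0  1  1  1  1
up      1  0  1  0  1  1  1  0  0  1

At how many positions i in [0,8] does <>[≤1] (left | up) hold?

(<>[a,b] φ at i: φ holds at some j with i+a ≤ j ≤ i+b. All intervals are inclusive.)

Evaluate at each i in [0,8]:
  i=0: ✓ (witness j=0)
  i=1: ✓ (witness j=2)
  i=2: ✓ (witness j=2)
  i=3: ✓ (witness j=4)
  i=4: ✓ (witness j=4)
  i=5: ✓ (witness j=5)
  i=6: ✓ (witness j=6)
  i=7: ✓ (witness j=7)
  i=8: ✓ (witness j=8)
Positions where it holds: {0, 1, 2, 3, 4, 5, 6, 7, 8} → 9.

9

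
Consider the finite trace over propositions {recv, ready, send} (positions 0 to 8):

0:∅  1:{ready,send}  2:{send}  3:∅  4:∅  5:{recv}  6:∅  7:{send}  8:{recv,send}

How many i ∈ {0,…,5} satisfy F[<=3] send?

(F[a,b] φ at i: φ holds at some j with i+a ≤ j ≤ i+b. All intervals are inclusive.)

Evaluate at each i in [0,5]:
  i=0: ✓ (witness j=1)
  i=1: ✓ (witness j=1)
  i=2: ✓ (witness j=2)
  i=3: ✗ (none in [3,6])
  i=4: ✓ (witness j=7)
  i=5: ✓ (witness j=7)
Positions where it holds: {0, 1, 2, 4, 5} → 5.

5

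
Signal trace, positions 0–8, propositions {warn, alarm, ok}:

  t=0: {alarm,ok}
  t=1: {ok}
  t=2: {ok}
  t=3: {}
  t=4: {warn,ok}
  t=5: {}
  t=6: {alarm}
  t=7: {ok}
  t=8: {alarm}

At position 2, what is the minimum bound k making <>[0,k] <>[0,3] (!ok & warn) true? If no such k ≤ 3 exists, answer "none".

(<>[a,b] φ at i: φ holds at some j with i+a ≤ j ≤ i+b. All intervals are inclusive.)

Scan j = 2,3,… for <>[0,3] (!ok & warn):
  j=2: fails
  j=3: fails
  j=4: fails
  j=5: fails
No j in [2,5] satisfies it → none.

none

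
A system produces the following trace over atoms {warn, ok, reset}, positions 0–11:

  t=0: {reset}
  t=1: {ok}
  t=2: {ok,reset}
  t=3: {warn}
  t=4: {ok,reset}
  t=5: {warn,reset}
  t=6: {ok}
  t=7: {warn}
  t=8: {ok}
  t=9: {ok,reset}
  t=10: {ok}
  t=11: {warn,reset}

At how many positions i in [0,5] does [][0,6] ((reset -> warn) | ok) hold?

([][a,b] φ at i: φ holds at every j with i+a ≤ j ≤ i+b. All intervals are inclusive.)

Evaluate at each i in [0,5]:
  i=0: ✗ (fails at j=0)
  i=1: ✓ (all of [1,7])
  i=2: ✓ (all of [2,8])
  i=3: ✓ (all of [3,9])
  i=4: ✓ (all of [4,10])
  i=5: ✓ (all of [5,11])
Positions where it holds: {1, 2, 3, 4, 5} → 5.

5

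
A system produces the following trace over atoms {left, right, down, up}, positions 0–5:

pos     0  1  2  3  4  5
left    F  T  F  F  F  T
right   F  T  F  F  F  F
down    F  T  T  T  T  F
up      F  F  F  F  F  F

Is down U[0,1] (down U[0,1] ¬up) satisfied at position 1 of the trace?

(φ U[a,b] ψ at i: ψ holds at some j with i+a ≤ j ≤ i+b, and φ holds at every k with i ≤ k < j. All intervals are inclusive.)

Need some j in [1,2] with (down U[0,1] ¬up), and down at every k in [1,j-1].
  j=1: (down U[0,1] ¬up) holds; no prefix to check → satisfied.

True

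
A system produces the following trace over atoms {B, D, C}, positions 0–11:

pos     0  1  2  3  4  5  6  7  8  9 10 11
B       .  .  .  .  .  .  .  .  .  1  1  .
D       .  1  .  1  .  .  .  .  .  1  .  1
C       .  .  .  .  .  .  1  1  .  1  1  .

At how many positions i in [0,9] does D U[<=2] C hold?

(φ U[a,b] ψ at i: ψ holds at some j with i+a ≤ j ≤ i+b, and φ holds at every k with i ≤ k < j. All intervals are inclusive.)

3

Evaluate at each i in [0,9]:
  i=0: ✗ (no rhs in [0,2])
  i=1: ✗ (no rhs in [1,3])
  i=2: ✗ (no rhs in [2,4])
  i=3: ✗ (no rhs in [3,5])
  i=4: ✗ (lhs fails at k=4 before rhs at j=6)
  i=5: ✗ (lhs fails at k=5 before rhs at j=6)
  i=6: ✓ (rhs at j=6)
  i=7: ✓ (rhs at j=7)
  i=8: ✗ (lhs fails at k=8 before rhs at j=9)
  i=9: ✓ (rhs at j=9)
Positions where it holds: {6, 7, 9} → 3.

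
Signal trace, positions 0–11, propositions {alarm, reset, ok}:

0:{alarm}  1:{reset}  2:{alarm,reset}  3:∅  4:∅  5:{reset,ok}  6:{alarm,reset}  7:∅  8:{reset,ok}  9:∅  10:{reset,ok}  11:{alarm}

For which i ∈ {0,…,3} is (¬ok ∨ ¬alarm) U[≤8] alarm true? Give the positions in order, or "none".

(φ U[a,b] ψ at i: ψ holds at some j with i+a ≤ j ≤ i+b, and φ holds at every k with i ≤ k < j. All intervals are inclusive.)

0, 1, 2, 3

Evaluate at each i in [0,3]:
  i=0: ✓ (rhs at j=0)
  i=1: ✓ (rhs at j=2; lhs holds on [1,1])
  i=2: ✓ (rhs at j=2)
  i=3: ✓ (rhs at j=6; lhs holds on [3,5])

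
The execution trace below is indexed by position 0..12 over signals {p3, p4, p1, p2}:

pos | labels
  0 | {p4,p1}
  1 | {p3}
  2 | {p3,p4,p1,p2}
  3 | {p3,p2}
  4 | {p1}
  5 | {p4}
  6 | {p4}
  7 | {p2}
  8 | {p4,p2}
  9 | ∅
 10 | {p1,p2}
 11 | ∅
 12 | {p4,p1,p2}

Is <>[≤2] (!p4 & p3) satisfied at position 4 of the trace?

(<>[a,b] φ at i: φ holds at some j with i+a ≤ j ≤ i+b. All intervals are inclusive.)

Does not hold

Check (!p4 & p3) at each j in [4,6]:
  j=4: false
  j=5: false
  j=6: false
No position in the window satisfies it → formula fails.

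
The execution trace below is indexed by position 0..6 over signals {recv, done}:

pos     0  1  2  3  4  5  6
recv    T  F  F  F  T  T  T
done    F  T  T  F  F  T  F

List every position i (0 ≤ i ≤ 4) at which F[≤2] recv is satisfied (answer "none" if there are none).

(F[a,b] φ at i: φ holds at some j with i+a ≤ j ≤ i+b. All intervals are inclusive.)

Evaluate at each i in [0,4]:
  i=0: ✓ (witness j=0)
  i=1: ✗ (none in [1,3])
  i=2: ✓ (witness j=4)
  i=3: ✓ (witness j=4)
  i=4: ✓ (witness j=4)

0, 2, 3, 4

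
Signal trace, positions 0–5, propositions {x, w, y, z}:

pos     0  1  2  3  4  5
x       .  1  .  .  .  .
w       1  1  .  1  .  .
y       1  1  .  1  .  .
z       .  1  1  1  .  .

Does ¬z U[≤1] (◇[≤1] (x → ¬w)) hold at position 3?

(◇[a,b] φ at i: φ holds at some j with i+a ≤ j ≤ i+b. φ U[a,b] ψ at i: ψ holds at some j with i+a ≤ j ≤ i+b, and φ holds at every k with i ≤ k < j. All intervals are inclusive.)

Need some j in [3,4] with ◇[≤1] (x → ¬w), and ¬z at every k in [3,j-1].
  j=3: ◇[≤1] (x → ¬w) holds; no prefix to check → satisfied.

Yes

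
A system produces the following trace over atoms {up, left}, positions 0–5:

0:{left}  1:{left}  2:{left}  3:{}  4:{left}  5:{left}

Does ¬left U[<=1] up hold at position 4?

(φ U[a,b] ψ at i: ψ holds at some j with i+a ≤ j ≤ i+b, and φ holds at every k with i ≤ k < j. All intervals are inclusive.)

Does not hold

Need some j in [4,5] with up, and ¬left at every k in [4,j-1].
  j=4: up false.
  j=5: up false.
No j in the window works → until fails.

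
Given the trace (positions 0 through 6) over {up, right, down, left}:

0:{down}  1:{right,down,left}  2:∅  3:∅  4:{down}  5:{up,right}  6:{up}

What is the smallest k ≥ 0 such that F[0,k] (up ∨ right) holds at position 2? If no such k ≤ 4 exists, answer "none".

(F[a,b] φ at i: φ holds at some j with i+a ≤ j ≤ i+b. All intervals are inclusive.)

Scan j = 2,3,… for (up ∨ right):
  j=2: fails
  j=3: fails
  j=4: fails
  j=5: holds
First hit at j=5, so smallest k = 5-2 = 3.

3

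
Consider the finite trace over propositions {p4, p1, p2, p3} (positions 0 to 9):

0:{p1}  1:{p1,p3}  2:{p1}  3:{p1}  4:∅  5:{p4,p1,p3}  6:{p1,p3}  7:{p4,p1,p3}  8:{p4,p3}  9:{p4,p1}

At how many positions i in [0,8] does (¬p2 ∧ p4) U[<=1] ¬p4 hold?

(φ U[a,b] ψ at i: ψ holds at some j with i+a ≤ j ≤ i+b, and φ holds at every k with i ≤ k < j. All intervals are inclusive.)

7

Evaluate at each i in [0,8]:
  i=0: ✓ (rhs at j=0)
  i=1: ✓ (rhs at j=1)
  i=2: ✓ (rhs at j=2)
  i=3: ✓ (rhs at j=3)
  i=4: ✓ (rhs at j=4)
  i=5: ✓ (rhs at j=6; lhs holds on [5,5])
  i=6: ✓ (rhs at j=6)
  i=7: ✗ (no rhs in [7,8])
  i=8: ✗ (no rhs in [8,9])
Positions where it holds: {0, 1, 2, 3, 4, 5, 6} → 7.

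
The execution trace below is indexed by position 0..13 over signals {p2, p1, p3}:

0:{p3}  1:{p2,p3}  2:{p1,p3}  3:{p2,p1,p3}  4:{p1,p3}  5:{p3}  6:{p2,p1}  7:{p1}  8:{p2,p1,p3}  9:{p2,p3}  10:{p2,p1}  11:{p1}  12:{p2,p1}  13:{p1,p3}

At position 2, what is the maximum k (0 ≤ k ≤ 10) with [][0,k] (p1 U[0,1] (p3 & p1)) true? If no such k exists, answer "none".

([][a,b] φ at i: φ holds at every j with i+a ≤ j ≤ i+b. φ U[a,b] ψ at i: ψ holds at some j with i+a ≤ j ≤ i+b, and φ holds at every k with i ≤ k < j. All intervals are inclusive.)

(p1 U[0,1] (p3 & p1)) must hold from j=2 onward; find where it first fails.
  j=2: holds
  j=3: holds
  j=4: holds
  j=5: fails
Holds on [2,4], so largest k = 2.

2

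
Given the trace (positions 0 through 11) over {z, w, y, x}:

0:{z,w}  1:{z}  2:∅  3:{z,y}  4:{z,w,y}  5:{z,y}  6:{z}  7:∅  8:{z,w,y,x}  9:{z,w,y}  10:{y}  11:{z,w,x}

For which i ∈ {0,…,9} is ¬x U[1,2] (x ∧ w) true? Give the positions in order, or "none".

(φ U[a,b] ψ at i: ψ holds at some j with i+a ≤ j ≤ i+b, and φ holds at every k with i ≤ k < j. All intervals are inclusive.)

Evaluate at each i in [0,9]:
  i=0: ✗ (no rhs in [1,2])
  i=1: ✗ (no rhs in [2,3])
  i=2: ✗ (no rhs in [3,4])
  i=3: ✗ (no rhs in [4,5])
  i=4: ✗ (no rhs in [5,6])
  i=5: ✗ (no rhs in [6,7])
  i=6: ✓ (rhs at j=8; lhs holds on [6,7])
  i=7: ✓ (rhs at j=8; lhs holds on [7,7])
  i=8: ✗ (no rhs in [9,10])
  i=9: ✓ (rhs at j=11; lhs holds on [9,10])

6, 7, 9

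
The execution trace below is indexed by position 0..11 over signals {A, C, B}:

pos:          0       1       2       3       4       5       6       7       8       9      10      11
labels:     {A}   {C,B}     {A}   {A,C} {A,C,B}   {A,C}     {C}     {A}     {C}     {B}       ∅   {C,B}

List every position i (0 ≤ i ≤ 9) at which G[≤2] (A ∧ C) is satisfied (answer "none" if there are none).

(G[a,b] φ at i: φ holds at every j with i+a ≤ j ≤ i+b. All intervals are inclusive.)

Evaluate at each i in [0,9]:
  i=0: ✗ (fails at j=0)
  i=1: ✗ (fails at j=1)
  i=2: ✗ (fails at j=2)
  i=3: ✓ (all of [3,5])
  i=4: ✗ (fails at j=6)
  i=5: ✗ (fails at j=6)
  i=6: ✗ (fails at j=6)
  i=7: ✗ (fails at j=7)
  i=8: ✗ (fails at j=8)
  i=9: ✗ (fails at j=9)

3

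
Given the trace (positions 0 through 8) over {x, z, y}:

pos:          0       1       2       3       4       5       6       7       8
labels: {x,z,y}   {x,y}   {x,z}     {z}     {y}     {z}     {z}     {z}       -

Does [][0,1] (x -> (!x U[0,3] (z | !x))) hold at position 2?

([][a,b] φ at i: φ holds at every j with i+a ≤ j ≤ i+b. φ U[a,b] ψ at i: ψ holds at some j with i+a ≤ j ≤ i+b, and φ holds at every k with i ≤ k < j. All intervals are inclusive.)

Yes

Check (x -> (!x U[0,3] (z | !x))) at every j in [2,3]:
  j=2: antecedent true; consequent holds → ✓
  j=3: antecedent false → ✓
All positions satisfy it → formula holds.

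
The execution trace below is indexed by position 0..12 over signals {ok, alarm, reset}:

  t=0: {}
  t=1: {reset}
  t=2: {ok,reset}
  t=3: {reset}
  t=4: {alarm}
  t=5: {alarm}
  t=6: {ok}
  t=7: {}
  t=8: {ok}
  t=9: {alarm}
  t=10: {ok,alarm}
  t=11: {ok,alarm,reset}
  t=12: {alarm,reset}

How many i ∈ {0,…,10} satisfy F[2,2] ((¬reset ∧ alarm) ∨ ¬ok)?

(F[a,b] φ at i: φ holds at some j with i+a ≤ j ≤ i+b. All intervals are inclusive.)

7

Evaluate at each i in [0,10]:
  i=0: ✗ (none in [2,2])
  i=1: ✓ (witness j=3)
  i=2: ✓ (witness j=4)
  i=3: ✓ (witness j=5)
  i=4: ✗ (none in [6,6])
  i=5: ✓ (witness j=7)
  i=6: ✗ (none in [8,8])
  i=7: ✓ (witness j=9)
  i=8: ✓ (witness j=10)
  i=9: ✗ (none in [11,11])
  i=10: ✓ (witness j=12)
Positions where it holds: {1, 2, 3, 5, 7, 8, 10} → 7.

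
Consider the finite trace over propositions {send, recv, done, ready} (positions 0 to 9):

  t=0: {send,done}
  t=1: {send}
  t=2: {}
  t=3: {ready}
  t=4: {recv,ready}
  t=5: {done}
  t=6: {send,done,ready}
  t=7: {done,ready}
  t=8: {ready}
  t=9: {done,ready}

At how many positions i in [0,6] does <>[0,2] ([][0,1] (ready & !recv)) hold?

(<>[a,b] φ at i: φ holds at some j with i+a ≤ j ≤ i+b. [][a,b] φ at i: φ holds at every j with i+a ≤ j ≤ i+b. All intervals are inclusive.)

3

Evaluate at each i in [0,6]:
  i=0: ✗ (none in [0,2])
  i=1: ✗ (none in [1,3])
  i=2: ✗ (none in [2,4])
  i=3: ✗ (none in [3,5])
  i=4: ✓ (witness j=6)
  i=5: ✓ (witness j=6)
  i=6: ✓ (witness j=6)
Positions where it holds: {4, 5, 6} → 3.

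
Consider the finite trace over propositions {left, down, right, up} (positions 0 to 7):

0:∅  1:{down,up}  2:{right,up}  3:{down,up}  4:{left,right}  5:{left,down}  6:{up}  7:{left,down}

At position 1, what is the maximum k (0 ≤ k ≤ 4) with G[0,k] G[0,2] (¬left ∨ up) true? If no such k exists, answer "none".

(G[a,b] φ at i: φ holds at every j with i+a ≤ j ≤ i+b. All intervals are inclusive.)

0

G[0,2] (¬left ∨ up) must hold from j=1 onward; find where it first fails.
  j=1: holds
  j=2: fails
Holds on [1,1], so largest k = 0.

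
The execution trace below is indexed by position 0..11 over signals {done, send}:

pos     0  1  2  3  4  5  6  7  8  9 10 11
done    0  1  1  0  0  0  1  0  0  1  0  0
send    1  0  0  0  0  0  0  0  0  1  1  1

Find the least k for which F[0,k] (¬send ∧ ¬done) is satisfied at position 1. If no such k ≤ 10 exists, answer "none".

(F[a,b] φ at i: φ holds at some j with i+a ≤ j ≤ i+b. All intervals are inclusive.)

Scan j = 1,2,… for (¬send ∧ ¬done):
  j=1: fails
  j=2: fails
  j=3: holds
First hit at j=3, so smallest k = 3-1 = 2.

2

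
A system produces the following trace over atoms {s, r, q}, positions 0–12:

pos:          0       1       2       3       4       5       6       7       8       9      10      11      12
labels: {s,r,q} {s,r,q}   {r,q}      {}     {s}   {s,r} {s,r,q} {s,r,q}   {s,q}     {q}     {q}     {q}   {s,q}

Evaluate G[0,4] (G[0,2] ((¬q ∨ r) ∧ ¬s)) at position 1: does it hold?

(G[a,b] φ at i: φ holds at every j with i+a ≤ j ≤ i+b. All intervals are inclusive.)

Check G[0,2] ((¬q ∨ r) ∧ ¬s) at every j in [1,5]:
  j=1: fails at 1
  j=2: fails at 4
  j=3: fails at 4
  j=4: fails at 4
  j=5: fails at 5
Fails at j=1 → formula fails.

No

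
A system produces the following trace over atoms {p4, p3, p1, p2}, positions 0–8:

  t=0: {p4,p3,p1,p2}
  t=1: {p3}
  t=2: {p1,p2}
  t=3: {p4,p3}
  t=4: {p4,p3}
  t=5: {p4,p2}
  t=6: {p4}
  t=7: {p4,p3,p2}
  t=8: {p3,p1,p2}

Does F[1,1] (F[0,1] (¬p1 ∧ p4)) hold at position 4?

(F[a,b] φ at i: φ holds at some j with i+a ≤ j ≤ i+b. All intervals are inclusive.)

Yes

Check F[0,1] (¬p1 ∧ p4) at each j in [5,5]:
  j=5: holds (witness at 5)
Found at j=5 → formula holds.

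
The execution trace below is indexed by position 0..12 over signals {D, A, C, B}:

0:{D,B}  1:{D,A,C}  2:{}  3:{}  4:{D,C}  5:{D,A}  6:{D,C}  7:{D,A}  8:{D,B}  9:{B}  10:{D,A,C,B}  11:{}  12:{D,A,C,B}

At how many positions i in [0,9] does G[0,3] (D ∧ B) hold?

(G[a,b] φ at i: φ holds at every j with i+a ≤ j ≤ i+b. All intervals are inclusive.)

0

Evaluate at each i in [0,9]:
  i=0: ✗ (fails at j=1)
  i=1: ✗ (fails at j=1)
  i=2: ✗ (fails at j=2)
  i=3: ✗ (fails at j=3)
  i=4: ✗ (fails at j=4)
  i=5: ✗ (fails at j=5)
  i=6: ✗ (fails at j=6)
  i=7: ✗ (fails at j=7)
  i=8: ✗ (fails at j=9)
  i=9: ✗ (fails at j=9)
Positions where it holds: {} → 0.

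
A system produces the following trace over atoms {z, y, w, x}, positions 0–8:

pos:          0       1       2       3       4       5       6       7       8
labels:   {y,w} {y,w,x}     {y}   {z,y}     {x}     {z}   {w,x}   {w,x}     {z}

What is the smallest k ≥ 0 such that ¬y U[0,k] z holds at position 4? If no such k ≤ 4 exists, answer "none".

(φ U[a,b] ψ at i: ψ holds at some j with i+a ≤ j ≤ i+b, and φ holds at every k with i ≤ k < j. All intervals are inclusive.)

1

Need earliest j ≥ 4 with z, and ¬y at every k in [4,j-1].
  j=4: rhs fails.
  j=5: rhs holds; lhs holds on [4,4]. k = 1.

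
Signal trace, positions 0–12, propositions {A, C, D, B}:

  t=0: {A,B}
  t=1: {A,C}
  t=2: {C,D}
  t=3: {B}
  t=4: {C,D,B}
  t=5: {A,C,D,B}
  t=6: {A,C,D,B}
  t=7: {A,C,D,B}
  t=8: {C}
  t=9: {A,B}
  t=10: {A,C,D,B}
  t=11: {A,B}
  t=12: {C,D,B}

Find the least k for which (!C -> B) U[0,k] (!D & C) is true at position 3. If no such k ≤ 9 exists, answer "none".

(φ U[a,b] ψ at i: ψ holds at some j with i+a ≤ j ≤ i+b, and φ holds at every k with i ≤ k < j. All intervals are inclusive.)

Need earliest j ≥ 3 with (!D & C), and (!C -> B) at every k in [3,j-1].
  j=3: rhs fails.
  j=4: rhs fails.
  j=5: rhs fails.
  j=6: rhs fails.
  j=7: rhs fails.
  j=8: rhs holds; lhs holds on [3,7]. k = 5.

5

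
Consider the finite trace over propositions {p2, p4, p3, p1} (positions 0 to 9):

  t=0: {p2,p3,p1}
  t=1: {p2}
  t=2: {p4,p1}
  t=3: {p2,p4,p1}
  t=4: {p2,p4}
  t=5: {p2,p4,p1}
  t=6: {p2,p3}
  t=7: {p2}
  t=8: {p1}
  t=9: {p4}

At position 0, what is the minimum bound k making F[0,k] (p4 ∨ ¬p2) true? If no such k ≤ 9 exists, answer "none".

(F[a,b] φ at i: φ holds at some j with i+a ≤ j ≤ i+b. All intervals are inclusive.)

2

Scan j = 0,1,… for (p4 ∨ ¬p2):
  j=0: fails
  j=1: fails
  j=2: holds
First hit at j=2, so smallest k = 2-0 = 2.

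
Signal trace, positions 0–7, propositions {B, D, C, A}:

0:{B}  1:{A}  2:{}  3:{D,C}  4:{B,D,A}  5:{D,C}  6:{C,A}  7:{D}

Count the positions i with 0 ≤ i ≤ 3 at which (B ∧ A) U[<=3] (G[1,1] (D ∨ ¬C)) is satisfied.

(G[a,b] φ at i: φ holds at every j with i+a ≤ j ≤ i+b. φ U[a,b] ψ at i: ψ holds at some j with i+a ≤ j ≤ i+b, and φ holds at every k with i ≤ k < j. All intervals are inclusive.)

4

Evaluate at each i in [0,3]:
  i=0: ✓ (rhs at j=0)
  i=1: ✓ (rhs at j=1)
  i=2: ✓ (rhs at j=2)
  i=3: ✓ (rhs at j=3)
Positions where it holds: {0, 1, 2, 3} → 4.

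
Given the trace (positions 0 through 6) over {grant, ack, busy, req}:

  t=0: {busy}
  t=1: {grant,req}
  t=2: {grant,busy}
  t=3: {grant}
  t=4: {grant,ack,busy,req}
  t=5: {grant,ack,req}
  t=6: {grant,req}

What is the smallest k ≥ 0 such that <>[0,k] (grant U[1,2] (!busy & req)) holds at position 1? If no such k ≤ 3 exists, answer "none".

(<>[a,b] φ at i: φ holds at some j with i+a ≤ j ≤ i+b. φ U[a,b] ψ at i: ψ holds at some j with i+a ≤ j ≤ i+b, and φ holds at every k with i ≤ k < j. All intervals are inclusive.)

Scan j = 1,2,… for (grant U[1,2] (!busy & req)):
  j=1: fails
  j=2: fails
  j=3: holds
First hit at j=3, so smallest k = 3-1 = 2.

2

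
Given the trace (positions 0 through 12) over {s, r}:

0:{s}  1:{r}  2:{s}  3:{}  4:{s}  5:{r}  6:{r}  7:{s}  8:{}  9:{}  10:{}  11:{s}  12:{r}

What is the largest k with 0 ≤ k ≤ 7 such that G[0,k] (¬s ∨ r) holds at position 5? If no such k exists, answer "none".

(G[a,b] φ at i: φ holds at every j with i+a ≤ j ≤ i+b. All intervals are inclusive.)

1

(¬s ∨ r) must hold from j=5 onward; find where it first fails.
  j=5: holds
  j=6: holds
  j=7: fails
Holds on [5,6], so largest k = 1.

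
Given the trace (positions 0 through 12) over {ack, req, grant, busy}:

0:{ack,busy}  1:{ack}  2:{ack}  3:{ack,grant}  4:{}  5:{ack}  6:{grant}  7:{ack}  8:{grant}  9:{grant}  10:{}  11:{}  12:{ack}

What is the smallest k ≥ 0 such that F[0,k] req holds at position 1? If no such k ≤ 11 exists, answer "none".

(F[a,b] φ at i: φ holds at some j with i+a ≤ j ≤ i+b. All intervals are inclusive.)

Scan j = 1,2,… for req:
  j=1: fails
  j=2: fails
  j=3: fails
  j=4: fails
  j=5: fails
  j=6: fails
  j=7: fails
  j=8: fails
  j=9: fails
  j=10: fails
  j=11: fails
  j=12: fails
No j in [1,12] satisfies it → none.

none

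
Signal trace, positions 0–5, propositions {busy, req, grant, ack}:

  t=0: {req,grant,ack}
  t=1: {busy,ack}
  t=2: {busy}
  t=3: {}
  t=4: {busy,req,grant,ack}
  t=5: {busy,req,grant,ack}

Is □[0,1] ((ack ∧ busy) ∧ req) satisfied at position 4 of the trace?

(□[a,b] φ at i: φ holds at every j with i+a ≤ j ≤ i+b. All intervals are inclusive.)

Holds

Check ((ack ∧ busy) ∧ req) at every j in [4,5]:
  j=4: true
  j=5: true
All positions satisfy it → formula holds.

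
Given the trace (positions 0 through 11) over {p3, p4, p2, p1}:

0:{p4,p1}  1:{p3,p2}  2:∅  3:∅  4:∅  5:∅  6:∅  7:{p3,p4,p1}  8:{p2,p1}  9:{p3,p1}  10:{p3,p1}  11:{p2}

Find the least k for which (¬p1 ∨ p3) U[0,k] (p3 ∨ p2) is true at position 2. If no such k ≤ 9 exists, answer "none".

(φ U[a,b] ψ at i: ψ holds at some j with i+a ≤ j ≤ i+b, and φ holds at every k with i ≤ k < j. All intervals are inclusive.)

5

Need earliest j ≥ 2 with (p3 ∨ p2), and (¬p1 ∨ p3) at every k in [2,j-1].
  j=2: rhs fails.
  j=3: rhs fails.
  j=4: rhs fails.
  j=5: rhs fails.
  j=6: rhs fails.
  j=7: rhs holds; lhs holds on [2,6]. k = 5.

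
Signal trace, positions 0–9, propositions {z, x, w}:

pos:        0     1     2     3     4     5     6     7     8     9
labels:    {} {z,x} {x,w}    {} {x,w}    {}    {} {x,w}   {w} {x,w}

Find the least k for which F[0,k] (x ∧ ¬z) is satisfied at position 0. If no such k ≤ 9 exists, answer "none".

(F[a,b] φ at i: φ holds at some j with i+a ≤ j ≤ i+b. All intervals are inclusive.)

Scan j = 0,1,… for (x ∧ ¬z):
  j=0: fails
  j=1: fails
  j=2: holds
First hit at j=2, so smallest k = 2-0 = 2.

2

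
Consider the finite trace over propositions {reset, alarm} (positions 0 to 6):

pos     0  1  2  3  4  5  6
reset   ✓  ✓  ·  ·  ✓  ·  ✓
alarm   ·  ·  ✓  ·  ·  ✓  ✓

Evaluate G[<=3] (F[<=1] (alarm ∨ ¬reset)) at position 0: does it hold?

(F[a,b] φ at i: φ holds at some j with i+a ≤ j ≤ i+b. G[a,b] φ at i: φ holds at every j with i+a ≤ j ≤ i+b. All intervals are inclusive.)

Check F[<=1] (alarm ∨ ¬reset) at every j in [0,3]:
  j=0: fails (none in [0,1])
  j=1: holds (witness at 2)
  j=2: holds (witness at 2)
  j=3: holds (witness at 3)
Fails at j=0 → formula fails.

No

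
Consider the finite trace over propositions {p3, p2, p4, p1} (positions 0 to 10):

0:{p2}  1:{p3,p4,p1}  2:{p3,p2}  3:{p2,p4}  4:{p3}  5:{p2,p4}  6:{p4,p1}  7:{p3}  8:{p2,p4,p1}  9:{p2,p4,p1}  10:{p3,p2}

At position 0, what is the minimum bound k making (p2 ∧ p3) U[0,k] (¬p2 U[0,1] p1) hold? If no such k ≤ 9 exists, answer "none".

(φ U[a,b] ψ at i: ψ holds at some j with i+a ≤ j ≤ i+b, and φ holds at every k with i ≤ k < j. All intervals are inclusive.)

Need earliest j ≥ 0 with (¬p2 U[0,1] p1), and (p2 ∧ p3) at every k in [0,j-1].
  j=0: rhs fails.
  j=1: rhs holds but lhs fails at k=0.
  j=2: rhs fails.
  j=3: rhs fails.
  j=4: rhs fails.
  j=5: rhs fails.
  j=6: rhs holds but lhs fails at k=0.
  j=7: rhs holds but lhs fails at k=0.
  j=8: rhs holds but lhs fails at k=0.
  j=9: rhs holds but lhs fails at k=0.
No witness within the range → none.

none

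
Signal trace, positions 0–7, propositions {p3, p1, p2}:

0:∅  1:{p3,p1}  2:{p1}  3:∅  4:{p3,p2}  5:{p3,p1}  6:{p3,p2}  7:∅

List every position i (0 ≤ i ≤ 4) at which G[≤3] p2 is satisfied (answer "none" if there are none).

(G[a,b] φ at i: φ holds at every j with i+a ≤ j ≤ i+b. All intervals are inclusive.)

none

Evaluate at each i in [0,4]:
  i=0: ✗ (fails at j=0)
  i=1: ✗ (fails at j=1)
  i=2: ✗ (fails at j=2)
  i=3: ✗ (fails at j=3)
  i=4: ✗ (fails at j=5)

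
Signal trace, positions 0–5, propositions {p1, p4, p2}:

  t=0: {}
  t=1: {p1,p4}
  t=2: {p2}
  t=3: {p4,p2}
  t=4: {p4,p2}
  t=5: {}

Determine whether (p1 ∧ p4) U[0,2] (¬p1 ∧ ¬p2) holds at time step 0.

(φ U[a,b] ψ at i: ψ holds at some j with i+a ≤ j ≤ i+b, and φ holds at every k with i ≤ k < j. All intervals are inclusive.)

Need some j in [0,2] with (¬p1 ∧ ¬p2), and (p1 ∧ p4) at every k in [0,j-1].
  j=0: (¬p1 ∧ ¬p2) holds; no prefix to check → satisfied.

Yes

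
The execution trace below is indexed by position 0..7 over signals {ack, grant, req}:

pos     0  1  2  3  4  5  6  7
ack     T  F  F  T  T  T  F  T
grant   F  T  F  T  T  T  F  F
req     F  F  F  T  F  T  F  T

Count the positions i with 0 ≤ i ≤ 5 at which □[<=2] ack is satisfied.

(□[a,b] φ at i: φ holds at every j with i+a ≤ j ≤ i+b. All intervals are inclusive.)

1

Evaluate at each i in [0,5]:
  i=0: ✗ (fails at j=1)
  i=1: ✗ (fails at j=1)
  i=2: ✗ (fails at j=2)
  i=3: ✓ (all of [3,5])
  i=4: ✗ (fails at j=6)
  i=5: ✗ (fails at j=6)
Positions where it holds: {3} → 1.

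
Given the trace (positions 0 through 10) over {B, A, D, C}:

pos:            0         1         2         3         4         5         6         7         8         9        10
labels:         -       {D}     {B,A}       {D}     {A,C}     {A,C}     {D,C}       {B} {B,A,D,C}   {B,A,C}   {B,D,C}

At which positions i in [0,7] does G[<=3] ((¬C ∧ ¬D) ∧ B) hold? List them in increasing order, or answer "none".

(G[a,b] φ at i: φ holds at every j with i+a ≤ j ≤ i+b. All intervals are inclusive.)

Evaluate at each i in [0,7]:
  i=0: ✗ (fails at j=0)
  i=1: ✗ (fails at j=1)
  i=2: ✗ (fails at j=3)
  i=3: ✗ (fails at j=3)
  i=4: ✗ (fails at j=4)
  i=5: ✗ (fails at j=5)
  i=6: ✗ (fails at j=6)
  i=7: ✗ (fails at j=8)

none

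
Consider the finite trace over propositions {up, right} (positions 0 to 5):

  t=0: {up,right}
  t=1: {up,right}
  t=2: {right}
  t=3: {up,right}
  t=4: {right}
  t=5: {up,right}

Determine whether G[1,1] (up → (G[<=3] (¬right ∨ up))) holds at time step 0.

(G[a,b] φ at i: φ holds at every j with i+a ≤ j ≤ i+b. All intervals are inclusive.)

Check (up → (G[<=3] (¬right ∨ up))) at every j in [1,1]:
  j=1: antecedent true; consequent fails at 2 → ✗
Fails at j=1 → formula fails.

False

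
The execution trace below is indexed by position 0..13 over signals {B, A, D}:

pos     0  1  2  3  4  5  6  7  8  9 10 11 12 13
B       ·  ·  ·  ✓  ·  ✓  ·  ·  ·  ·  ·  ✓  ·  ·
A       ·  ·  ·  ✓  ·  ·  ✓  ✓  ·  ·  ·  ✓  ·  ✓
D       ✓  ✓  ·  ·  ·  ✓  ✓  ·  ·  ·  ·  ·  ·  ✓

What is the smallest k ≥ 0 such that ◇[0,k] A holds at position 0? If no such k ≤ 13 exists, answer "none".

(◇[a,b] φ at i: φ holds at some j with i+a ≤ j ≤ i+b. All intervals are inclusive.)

3

Scan j = 0,1,… for A:
  j=0: fails
  j=1: fails
  j=2: fails
  j=3: holds
First hit at j=3, so smallest k = 3-0 = 3.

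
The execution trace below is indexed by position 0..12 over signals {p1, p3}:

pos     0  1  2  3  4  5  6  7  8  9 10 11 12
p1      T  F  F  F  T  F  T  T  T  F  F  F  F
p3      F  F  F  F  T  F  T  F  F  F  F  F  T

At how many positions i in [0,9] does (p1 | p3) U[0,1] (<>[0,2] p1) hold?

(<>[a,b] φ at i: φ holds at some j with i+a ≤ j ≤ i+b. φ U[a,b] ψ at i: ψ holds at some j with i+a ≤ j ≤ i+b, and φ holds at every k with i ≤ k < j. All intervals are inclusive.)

8

Evaluate at each i in [0,9]:
  i=0: ✓ (rhs at j=0)
  i=1: ✗ (lhs fails at k=1 before rhs at j=2)
  i=2: ✓ (rhs at j=2)
  i=3: ✓ (rhs at j=3)
  i=4: ✓ (rhs at j=4)
  i=5: ✓ (rhs at j=5)
  i=6: ✓ (rhs at j=6)
  i=7: ✓ (rhs at j=7)
  i=8: ✓ (rhs at j=8)
  i=9: ✗ (no rhs in [9,10])
Positions where it holds: {0, 2, 3, 4, 5, 6, 7, 8} → 8.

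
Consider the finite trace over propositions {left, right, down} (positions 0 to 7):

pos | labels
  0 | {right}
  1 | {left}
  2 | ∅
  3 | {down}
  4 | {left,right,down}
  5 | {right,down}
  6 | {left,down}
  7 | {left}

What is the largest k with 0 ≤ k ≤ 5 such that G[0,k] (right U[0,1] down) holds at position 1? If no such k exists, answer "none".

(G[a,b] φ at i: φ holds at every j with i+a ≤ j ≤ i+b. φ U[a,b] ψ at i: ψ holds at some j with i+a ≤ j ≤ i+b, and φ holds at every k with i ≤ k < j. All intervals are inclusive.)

(right U[0,1] down) must hold from j=1 onward; find where it first fails.
  j=1: fails → no k works.

none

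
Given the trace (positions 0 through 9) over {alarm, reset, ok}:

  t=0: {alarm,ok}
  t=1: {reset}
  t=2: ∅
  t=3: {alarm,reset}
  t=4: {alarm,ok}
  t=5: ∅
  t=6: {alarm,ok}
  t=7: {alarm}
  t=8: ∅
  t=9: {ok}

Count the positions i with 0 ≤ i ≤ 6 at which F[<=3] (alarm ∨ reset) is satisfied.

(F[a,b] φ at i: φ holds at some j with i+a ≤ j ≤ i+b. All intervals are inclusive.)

7

Evaluate at each i in [0,6]:
  i=0: ✓ (witness j=0)
  i=1: ✓ (witness j=1)
  i=2: ✓ (witness j=3)
  i=3: ✓ (witness j=3)
  i=4: ✓ (witness j=4)
  i=5: ✓ (witness j=6)
  i=6: ✓ (witness j=6)
Positions where it holds: {0, 1, 2, 3, 4, 5, 6} → 7.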